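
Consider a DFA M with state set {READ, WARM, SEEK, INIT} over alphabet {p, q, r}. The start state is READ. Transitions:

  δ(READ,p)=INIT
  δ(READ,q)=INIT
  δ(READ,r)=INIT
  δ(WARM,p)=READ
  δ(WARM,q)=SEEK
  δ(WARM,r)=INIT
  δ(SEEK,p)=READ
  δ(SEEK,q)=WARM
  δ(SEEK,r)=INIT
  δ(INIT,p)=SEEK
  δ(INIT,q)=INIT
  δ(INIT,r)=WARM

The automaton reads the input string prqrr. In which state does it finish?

WARM

Trace: READ -p-> INIT -r-> WARM -q-> SEEK -r-> INIT -r-> WARM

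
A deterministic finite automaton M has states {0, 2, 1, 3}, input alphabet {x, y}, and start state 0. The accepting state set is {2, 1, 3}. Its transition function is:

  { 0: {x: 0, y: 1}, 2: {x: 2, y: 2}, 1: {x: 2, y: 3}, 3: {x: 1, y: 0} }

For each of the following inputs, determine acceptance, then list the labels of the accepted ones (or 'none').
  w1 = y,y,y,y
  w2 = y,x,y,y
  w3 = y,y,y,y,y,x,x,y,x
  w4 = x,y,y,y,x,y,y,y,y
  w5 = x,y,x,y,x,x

w1, w2, w3, w4, w5

w1:
  start at 0
  read 'y': 0 → 1
  read 'y': 1 → 3
  read 'y': 3 → 0
  read 'y': 0 → 1
  end 1, accepted
w2:
  start at 0
  read 'y': 0 → 1
  read 'x': 1 → 2
  read 'y': 2 → 2
  read 'y': 2 → 2
  end 2, accepted
w3:
  start at 0
  read 'y': 0 → 1
  read 'y': 1 → 3
  read 'y': 3 → 0
  read 'y': 0 → 1
  read 'y': 1 → 3
  read 'x': 3 → 1
  read 'x': 1 → 2
  read 'y': 2 → 2
  read 'x': 2 → 2
  end 2, accepted
w4:
  start at 0
  read 'x': 0 → 0
  read 'y': 0 → 1
  read 'y': 1 → 3
  read 'y': 3 → 0
  read 'x': 0 → 0
  read 'y': 0 → 1
  read 'y': 1 → 3
  read 'y': 3 → 0
  read 'y': 0 → 1
  end 1, accepted
w5:
  start at 0
  read 'x': 0 → 0
  read 'y': 0 → 1
  read 'x': 1 → 2
  read 'y': 2 → 2
  read 'x': 2 → 2
  read 'x': 2 → 2
  end 2, accepted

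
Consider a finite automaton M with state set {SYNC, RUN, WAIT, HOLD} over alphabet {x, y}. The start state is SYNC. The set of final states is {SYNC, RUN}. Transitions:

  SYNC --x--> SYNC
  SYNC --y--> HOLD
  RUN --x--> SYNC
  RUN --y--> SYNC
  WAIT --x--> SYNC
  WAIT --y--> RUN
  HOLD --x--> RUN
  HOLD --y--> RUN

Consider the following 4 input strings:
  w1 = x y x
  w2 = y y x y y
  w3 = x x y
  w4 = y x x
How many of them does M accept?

w1: Trace: SYNC -x-> SYNC -y-> HOLD -x-> RUN  → end RUN, accepted
w2: Trace: SYNC -y-> HOLD -y-> RUN -x-> SYNC -y-> HOLD -y-> RUN  → end RUN, accepted
w3: Trace: SYNC -x-> SYNC -x-> SYNC -y-> HOLD  → end HOLD, rejected
w4: Trace: SYNC -y-> HOLD -x-> RUN -x-> SYNC  → end SYNC, accepted

3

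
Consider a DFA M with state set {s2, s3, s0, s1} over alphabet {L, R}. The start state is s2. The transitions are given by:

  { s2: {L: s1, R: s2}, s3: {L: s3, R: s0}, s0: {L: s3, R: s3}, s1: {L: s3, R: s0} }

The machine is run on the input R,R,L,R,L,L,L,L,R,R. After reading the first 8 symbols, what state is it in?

start at s2
read 'R': s2 → s2
read 'R': s2 → s2
read 'L': s2 → s1
read 'R': s1 → s0
read 'L': s0 → s3
read 'L': s3 → s3
read 'L': s3 → s3
read 'L': s3 → s3
After 8 symbols: s3.

s3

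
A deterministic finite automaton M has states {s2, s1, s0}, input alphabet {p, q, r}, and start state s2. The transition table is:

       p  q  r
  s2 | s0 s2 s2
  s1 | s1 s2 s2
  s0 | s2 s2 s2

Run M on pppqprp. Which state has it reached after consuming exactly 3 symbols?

s0

s2 → s0 → s2 → s0
After 3 symbols: s0.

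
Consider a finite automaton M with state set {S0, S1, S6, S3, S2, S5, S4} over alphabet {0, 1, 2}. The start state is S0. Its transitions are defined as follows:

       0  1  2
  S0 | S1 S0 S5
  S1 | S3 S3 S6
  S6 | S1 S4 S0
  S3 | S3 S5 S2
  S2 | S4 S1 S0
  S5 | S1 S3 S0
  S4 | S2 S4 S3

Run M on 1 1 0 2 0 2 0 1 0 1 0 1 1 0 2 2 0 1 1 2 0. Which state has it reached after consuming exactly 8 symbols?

S3

S0 → S0 → S0 → S1 → S6 → S1 → S6 → S1 → S3
After 8 symbols: S3.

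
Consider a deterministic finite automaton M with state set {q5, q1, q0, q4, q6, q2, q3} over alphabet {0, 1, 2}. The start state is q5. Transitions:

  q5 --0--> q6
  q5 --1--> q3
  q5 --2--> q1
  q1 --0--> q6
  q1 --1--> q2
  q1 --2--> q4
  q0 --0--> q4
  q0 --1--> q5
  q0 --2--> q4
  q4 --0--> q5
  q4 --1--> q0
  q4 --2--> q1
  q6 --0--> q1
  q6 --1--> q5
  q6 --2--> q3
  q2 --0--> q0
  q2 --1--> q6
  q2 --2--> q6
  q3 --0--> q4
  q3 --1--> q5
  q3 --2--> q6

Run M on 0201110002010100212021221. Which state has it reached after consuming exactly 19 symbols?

q6

start at q5
read '0': q5 → q6
read '2': q6 → q3
read '0': q3 → q4
read '1': q4 → q0
read '1': q0 → q5
read '1': q5 → q3
read '0': q3 → q4
read '0': q4 → q5
read '0': q5 → q6
read '2': q6 → q3
read '0': q3 → q4
read '1': q4 → q0
read '0': q0 → q4
read '1': q4 → q0
read '0': q0 → q4
read '0': q4 → q5
read '2': q5 → q1
read '1': q1 → q2
read '2': q2 → q6
After 19 symbols: q6.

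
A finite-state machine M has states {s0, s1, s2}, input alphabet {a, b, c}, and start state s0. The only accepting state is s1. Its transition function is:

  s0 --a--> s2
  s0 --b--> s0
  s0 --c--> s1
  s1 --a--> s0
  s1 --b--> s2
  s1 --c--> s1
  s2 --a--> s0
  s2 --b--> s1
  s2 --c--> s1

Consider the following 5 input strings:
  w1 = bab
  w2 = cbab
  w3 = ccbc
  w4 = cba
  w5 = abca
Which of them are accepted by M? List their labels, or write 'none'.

w1: Trace: s0 -b-> s0 -a-> s2 -b-> s1  → end s1, accepted
w2: Trace: s0 -c-> s1 -b-> s2 -a-> s0 -b-> s0  → end s0, rejected
w3: Trace: s0 -c-> s1 -c-> s1 -b-> s2 -c-> s1  → end s1, accepted
w4: Trace: s0 -c-> s1 -b-> s2 -a-> s0  → end s0, rejected
w5: Trace: s0 -a-> s2 -b-> s1 -c-> s1 -a-> s0  → end s0, rejected

w1, w3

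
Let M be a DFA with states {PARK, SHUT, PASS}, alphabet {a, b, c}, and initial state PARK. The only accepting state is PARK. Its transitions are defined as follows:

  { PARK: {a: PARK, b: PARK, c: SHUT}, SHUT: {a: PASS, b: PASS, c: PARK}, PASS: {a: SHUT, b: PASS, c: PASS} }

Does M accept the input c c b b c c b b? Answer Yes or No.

Yes

PARK → SHUT → PARK → PARK → PARK → SHUT → PARK → PARK → PARK
End state PARK is accepting.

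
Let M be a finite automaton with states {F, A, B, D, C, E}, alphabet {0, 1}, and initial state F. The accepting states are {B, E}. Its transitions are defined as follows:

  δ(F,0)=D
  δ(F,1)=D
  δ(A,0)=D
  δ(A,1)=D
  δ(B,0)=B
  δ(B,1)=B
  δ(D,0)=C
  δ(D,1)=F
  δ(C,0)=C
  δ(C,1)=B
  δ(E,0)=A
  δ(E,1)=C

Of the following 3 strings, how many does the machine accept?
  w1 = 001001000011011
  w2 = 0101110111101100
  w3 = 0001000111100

w1:
  start at F
  read '0': F → D
  read '0': D → C
  read '1': C → B
  read '0': B → B
  read '0': B → B
  read '1': B → B
  read '0': B → B
  read '0': B → B
  read '0': B → B
  read '0': B → B
  read '1': B → B
  read '1': B → B
  read '0': B → B
  read '1': B → B
  read '1': B → B
  end B, accepted
w2:
  start at F
  read '0': F → D
  read '1': D → F
  read '0': F → D
  read '1': D → F
  read '1': F → D
  read '1': D → F
  read '0': F → D
  read '1': D → F
  read '1': F → D
  read '1': D → F
  read '1': F → D
  read '0': D → C
  read '1': C → B
  read '1': B → B
  read '0': B → B
  read '0': B → B
  end B, accepted
w3:
  start at F
  read '0': F → D
  read '0': D → C
  read '0': C → C
  read '1': C → B
  read '0': B → B
  read '0': B → B
  read '0': B → B
  read '1': B → B
  read '1': B → B
  read '1': B → B
  read '1': B → B
  read '0': B → B
  read '0': B → B
  end B, accepted

3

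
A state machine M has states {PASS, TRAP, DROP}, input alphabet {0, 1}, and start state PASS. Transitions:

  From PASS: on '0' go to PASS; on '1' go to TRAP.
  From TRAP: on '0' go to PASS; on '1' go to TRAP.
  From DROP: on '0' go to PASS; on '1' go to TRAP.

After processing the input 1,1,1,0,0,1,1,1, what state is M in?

TRAP

PASS → TRAP → TRAP → TRAP → PASS → PASS → TRAP → TRAP → TRAP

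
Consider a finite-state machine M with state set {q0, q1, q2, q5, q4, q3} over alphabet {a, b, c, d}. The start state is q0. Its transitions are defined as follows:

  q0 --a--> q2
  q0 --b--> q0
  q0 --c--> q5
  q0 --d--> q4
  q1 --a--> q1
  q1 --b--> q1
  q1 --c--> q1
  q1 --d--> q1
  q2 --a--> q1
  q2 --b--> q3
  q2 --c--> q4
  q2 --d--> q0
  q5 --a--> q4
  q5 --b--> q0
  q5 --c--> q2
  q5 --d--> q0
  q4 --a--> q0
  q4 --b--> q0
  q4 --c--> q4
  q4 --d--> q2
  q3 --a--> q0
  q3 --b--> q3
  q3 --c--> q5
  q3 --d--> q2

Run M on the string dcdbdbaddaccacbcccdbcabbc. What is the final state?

q0 → q4 → q4 → q2 → q3 → q2 → q3 → q0 → q4 → q2 → q1 → q1 → q1 → q1 → q1 → q1 → q1 → q1 → q1 → q1 → q1 → q1 → q1 → q1 → q1 → q1

q1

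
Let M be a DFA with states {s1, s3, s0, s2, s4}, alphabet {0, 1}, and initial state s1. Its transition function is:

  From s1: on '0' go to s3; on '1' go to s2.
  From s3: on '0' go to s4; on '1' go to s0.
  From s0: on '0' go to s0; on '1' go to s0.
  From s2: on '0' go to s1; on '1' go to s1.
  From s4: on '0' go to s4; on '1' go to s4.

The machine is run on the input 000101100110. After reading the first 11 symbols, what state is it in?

s4

start at s1
read '0': s1 → s3
read '0': s3 → s4
read '0': s4 → s4
read '1': s4 → s4
read '0': s4 → s4
read '1': s4 → s4
read '1': s4 → s4
read '0': s4 → s4
read '0': s4 → s4
read '1': s4 → s4
read '1': s4 → s4
After 11 symbols: s4.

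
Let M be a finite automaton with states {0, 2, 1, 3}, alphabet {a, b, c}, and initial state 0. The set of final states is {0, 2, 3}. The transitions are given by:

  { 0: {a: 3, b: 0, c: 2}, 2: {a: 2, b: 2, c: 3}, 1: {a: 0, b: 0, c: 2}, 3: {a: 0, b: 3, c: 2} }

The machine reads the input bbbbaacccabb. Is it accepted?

Trace: 0 -b-> 0 -b-> 0 -b-> 0 -b-> 0 -a-> 3 -a-> 0 -c-> 2 -c-> 3 -c-> 2 -a-> 2 -b-> 2 -b-> 2
End state 2 is accepting.

Yes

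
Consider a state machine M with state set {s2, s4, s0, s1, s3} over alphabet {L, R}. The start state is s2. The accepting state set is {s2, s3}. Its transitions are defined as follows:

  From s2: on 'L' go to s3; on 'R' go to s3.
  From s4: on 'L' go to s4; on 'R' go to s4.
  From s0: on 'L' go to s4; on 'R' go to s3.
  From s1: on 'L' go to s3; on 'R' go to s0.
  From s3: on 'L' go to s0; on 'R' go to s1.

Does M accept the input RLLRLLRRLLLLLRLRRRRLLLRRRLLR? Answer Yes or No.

Trace: s2 -R-> s3 -L-> s0 -L-> s4 -R-> s4 -L-> s4 -L-> s4 -R-> s4 -R-> s4 -L-> s4 -L-> s4 -L-> s4 -L-> s4 -L-> s4 -R-> s4 -L-> s4 -R-> s4 -R-> s4 -R-> s4 -R-> s4 -L-> s4 -L-> s4 -L-> s4 -R-> s4 -R-> s4 -R-> s4 -L-> s4 -L-> s4 -R-> s4
End state s4 is not accepting.

No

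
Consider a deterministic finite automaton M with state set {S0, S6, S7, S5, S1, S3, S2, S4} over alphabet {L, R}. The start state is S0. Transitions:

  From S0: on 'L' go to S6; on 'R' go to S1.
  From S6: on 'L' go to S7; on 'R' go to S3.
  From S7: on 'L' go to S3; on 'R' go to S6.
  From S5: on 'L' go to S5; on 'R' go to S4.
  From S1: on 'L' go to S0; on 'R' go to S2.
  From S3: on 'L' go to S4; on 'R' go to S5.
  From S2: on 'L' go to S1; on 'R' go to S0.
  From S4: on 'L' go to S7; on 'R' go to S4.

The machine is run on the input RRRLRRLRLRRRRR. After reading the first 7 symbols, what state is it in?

S0 → S1 → S2 → S0 → S6 → S3 → S5 → S5
After 7 symbols: S5.

S5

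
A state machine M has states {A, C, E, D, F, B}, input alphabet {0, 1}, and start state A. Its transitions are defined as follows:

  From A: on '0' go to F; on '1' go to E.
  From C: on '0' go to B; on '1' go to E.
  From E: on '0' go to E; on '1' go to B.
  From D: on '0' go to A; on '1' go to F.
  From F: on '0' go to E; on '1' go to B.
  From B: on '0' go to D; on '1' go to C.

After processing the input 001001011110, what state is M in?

Trace: A -0-> F -0-> E -1-> B -0-> D -0-> A -1-> E -0-> E -1-> B -1-> C -1-> E -1-> B -0-> D

D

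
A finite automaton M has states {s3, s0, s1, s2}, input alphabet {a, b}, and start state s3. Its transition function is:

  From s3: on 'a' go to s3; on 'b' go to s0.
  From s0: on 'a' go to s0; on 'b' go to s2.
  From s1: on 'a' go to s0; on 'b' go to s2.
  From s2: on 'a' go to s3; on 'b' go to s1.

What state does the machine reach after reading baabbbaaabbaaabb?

s2

Trace: s3 -b-> s0 -a-> s0 -a-> s0 -b-> s2 -b-> s1 -b-> s2 -a-> s3 -a-> s3 -a-> s3 -b-> s0 -b-> s2 -a-> s3 -a-> s3 -a-> s3 -b-> s0 -b-> s2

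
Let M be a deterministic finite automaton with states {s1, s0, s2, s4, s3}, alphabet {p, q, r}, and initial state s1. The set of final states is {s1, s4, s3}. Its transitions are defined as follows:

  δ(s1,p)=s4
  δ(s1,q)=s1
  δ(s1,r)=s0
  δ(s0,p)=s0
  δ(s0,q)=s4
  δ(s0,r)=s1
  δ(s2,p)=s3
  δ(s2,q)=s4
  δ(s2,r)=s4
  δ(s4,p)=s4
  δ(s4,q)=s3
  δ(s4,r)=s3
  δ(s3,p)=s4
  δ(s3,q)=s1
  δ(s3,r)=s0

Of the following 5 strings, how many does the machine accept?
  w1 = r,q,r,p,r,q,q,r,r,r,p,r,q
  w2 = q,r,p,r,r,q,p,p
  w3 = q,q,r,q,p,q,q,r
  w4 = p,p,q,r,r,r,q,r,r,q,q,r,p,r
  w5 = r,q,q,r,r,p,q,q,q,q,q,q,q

4

w1: s1 → s0 → s4 → s3 → s4 → s3 → s1 → s1 → s0 → s1 → s0 → s0 → s1 → s1  → end s1, accepted
w2: s1 → s1 → s0 → s0 → s1 → s0 → s4 → s4 → s4  → end s4, accepted
w3: s1 → s1 → s1 → s0 → s4 → s4 → s3 → s1 → s0  → end s0, rejected
w4: s1 → s4 → s4 → s3 → s0 → s1 → s0 → s4 → s3 → s0 → s4 → s3 → s0 → s0 → s1  → end s1, accepted
w5: s1 → s0 → s4 → s3 → s0 → s1 → s4 → s3 → s1 → s1 → s1 → s1 → s1 → s1  → end s1, accepted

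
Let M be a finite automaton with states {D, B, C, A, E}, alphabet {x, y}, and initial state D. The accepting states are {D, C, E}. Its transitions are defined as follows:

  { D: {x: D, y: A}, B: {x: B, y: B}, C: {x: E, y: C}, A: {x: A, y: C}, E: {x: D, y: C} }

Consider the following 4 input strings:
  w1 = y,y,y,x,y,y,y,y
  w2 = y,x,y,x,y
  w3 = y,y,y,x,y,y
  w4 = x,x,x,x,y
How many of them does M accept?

w1:
  start at D
  read 'y': D → A
  read 'y': A → C
  read 'y': C → C
  read 'x': C → E
  read 'y': E → C
  read 'y': C → C
  read 'y': C → C
  read 'y': C → C
  end C, accepted
w2:
  start at D
  read 'y': D → A
  read 'x': A → A
  read 'y': A → C
  read 'x': C → E
  read 'y': E → C
  end C, accepted
w3:
  start at D
  read 'y': D → A
  read 'y': A → C
  read 'y': C → C
  read 'x': C → E
  read 'y': E → C
  read 'y': C → C
  end C, accepted
w4:
  start at D
  read 'x': D → D
  read 'x': D → D
  read 'x': D → D
  read 'x': D → D
  read 'y': D → A
  end A, rejected

3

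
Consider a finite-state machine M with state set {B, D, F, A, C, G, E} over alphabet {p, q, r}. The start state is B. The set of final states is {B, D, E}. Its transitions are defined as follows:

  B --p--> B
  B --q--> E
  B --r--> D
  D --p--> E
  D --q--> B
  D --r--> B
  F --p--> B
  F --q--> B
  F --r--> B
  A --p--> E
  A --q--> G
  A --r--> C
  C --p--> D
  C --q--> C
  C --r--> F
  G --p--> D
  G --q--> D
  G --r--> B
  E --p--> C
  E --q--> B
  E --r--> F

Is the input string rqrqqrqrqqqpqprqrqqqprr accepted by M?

Trace: B -r-> D -q-> B -r-> D -q-> B -q-> E -r-> F -q-> B -r-> D -q-> B -q-> E -q-> B -p-> B -q-> E -p-> C -r-> F -q-> B -r-> D -q-> B -q-> E -q-> B -p-> B -r-> D -r-> B
End state B is accepting.

Yes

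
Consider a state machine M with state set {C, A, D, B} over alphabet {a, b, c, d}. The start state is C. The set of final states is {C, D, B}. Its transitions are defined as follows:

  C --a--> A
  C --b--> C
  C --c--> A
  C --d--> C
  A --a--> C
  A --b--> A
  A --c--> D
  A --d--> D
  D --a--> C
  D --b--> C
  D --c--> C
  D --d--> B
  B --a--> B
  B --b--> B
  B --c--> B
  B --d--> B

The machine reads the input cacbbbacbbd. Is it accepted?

Yes

Trace: C -c-> A -a-> C -c-> A -b-> A -b-> A -b-> A -a-> C -c-> A -b-> A -b-> A -d-> D
End state D is accepting.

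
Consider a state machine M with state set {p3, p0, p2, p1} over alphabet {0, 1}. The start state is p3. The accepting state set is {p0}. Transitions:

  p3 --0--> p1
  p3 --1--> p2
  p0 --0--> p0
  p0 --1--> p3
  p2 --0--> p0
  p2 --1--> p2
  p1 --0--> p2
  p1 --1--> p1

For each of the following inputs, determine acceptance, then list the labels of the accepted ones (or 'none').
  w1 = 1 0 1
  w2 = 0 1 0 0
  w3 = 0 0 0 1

w1: p3 → p2 → p0 → p3  → end p3, rejected
w2: p3 → p1 → p1 → p2 → p0  → end p0, accepted
w3: p3 → p1 → p2 → p0 → p3  → end p3, rejected

w2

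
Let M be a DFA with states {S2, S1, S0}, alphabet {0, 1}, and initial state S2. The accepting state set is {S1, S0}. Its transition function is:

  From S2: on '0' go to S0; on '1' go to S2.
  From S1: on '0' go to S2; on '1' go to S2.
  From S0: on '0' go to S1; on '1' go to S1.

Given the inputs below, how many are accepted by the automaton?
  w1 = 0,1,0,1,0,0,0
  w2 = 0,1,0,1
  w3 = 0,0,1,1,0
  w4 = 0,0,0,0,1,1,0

2

w1: S2 → S0 → S1 → S2 → S2 → S0 → S1 → S2  → end S2, rejected
w2: S2 → S0 → S1 → S2 → S2  → end S2, rejected
w3: S2 → S0 → S1 → S2 → S2 → S0  → end S0, accepted
w4: S2 → S0 → S1 → S2 → S0 → S1 → S2 → S0  → end S0, accepted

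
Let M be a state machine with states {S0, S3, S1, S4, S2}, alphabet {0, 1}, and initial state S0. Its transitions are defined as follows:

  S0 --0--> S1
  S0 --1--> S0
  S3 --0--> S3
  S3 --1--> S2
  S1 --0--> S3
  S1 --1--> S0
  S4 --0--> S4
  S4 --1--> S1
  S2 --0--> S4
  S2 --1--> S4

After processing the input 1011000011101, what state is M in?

start at S0
read '1': S0 → S0
read '0': S0 → S1
read '1': S1 → S0
read '1': S0 → S0
read '0': S0 → S1
read '0': S1 → S3
read '0': S3 → S3
read '0': S3 → S3
read '1': S3 → S2
read '1': S2 → S4
read '1': S4 → S1
read '0': S1 → S3
read '1': S3 → S2

S2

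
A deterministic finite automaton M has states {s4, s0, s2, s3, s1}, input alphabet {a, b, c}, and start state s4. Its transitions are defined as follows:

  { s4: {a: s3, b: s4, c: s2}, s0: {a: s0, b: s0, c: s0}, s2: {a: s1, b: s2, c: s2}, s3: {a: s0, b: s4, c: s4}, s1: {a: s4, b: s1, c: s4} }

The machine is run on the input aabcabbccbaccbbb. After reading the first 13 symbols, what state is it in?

s0

start at s4
read 'a': s4 → s3
read 'a': s3 → s0
read 'b': s0 → s0
read 'c': s0 → s0
read 'a': s0 → s0
read 'b': s0 → s0
read 'b': s0 → s0
read 'c': s0 → s0
read 'c': s0 → s0
read 'b': s0 → s0
read 'a': s0 → s0
read 'c': s0 → s0
read 'c': s0 → s0
After 13 symbols: s0.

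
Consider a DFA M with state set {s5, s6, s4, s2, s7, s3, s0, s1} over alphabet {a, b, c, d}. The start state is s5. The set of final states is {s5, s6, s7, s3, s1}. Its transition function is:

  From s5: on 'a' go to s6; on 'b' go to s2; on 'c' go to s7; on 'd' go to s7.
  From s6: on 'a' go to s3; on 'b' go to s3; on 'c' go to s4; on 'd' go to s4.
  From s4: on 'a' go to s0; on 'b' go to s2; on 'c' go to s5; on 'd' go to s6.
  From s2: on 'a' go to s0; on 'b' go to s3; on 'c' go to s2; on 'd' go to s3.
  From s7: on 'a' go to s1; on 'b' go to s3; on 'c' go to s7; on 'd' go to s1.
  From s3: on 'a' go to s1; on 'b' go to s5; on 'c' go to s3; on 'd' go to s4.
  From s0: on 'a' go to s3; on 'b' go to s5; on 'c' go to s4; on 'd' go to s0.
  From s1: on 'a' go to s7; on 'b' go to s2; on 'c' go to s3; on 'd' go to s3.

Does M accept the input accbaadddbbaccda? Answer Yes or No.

s5 → s6 → s4 → s5 → s2 → s0 → s3 → s4 → s6 → s4 → s2 → s3 → s1 → s3 → s3 → s4 → s0
End state s0 is not accepting.

No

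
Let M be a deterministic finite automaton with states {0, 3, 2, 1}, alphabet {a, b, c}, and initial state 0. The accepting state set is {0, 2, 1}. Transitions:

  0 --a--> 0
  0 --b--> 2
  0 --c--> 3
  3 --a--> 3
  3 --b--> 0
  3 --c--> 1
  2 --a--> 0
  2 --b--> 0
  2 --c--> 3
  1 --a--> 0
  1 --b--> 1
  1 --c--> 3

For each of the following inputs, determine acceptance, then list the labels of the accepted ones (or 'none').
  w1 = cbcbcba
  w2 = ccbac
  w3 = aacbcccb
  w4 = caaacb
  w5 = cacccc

w1: Trace: 0 -c-> 3 -b-> 0 -c-> 3 -b-> 0 -c-> 3 -b-> 0 -a-> 0  → end 0, accepted
w2: Trace: 0 -c-> 3 -c-> 1 -b-> 1 -a-> 0 -c-> 3  → end 3, rejected
w3: Trace: 0 -a-> 0 -a-> 0 -c-> 3 -b-> 0 -c-> 3 -c-> 1 -c-> 3 -b-> 0  → end 0, accepted
w4: Trace: 0 -c-> 3 -a-> 3 -a-> 3 -a-> 3 -c-> 1 -b-> 1  → end 1, accepted
w5: Trace: 0 -c-> 3 -a-> 3 -c-> 1 -c-> 3 -c-> 1 -c-> 3  → end 3, rejected

w1, w3, w4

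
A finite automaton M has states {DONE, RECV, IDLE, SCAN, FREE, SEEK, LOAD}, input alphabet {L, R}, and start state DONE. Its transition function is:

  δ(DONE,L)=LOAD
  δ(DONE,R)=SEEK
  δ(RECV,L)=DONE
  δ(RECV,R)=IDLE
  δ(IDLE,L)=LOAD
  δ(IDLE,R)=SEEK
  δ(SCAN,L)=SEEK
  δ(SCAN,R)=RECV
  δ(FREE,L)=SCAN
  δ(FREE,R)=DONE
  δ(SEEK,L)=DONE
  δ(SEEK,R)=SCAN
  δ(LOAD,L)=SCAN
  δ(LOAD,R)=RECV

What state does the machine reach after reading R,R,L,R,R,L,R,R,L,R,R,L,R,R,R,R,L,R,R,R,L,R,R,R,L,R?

SEEK

Trace: DONE -R-> SEEK -R-> SCAN -L-> SEEK -R-> SCAN -R-> RECV -L-> DONE -R-> SEEK -R-> SCAN -L-> SEEK -R-> SCAN -R-> RECV -L-> DONE -R-> SEEK -R-> SCAN -R-> RECV -R-> IDLE -L-> LOAD -R-> RECV -R-> IDLE -R-> SEEK -L-> DONE -R-> SEEK -R-> SCAN -R-> RECV -L-> DONE -R-> SEEK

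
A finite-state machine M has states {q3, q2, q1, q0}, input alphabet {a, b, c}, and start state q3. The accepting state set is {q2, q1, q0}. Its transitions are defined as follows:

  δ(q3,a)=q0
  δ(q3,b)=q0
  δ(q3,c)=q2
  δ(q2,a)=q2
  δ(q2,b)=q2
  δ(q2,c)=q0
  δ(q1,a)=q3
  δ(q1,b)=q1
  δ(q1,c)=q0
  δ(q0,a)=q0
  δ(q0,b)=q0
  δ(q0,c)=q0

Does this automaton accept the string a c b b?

Yes

start at q3
read 'a': q3 → q0
read 'c': q0 → q0
read 'b': q0 → q0
read 'b': q0 → q0
End state q0 is accepting.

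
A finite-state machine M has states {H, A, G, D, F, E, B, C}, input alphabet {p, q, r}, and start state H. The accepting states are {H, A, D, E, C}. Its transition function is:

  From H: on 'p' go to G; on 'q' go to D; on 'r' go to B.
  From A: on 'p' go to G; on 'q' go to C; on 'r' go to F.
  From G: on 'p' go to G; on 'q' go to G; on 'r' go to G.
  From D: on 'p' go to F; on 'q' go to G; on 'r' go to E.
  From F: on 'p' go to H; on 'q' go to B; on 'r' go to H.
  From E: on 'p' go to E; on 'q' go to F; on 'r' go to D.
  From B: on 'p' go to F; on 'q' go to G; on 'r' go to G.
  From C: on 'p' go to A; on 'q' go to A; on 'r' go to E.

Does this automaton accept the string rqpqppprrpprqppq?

No

H → B → G → G → G → G → G → G → G → G → G → G → G → G → G → G → G
End state G is not accepting.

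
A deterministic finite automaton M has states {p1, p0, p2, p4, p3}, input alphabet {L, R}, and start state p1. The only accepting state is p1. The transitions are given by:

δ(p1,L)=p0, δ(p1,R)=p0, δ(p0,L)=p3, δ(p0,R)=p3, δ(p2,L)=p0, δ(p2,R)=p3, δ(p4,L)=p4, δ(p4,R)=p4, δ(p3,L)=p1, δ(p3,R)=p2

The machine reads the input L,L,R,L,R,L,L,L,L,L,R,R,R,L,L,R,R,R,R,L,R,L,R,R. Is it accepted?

start at p1
read 'L': p1 → p0
read 'L': p0 → p3
read 'R': p3 → p2
read 'L': p2 → p0
read 'R': p0 → p3
read 'L': p3 → p1
read 'L': p1 → p0
read 'L': p0 → p3
read 'L': p3 → p1
read 'L': p1 → p0
read 'R': p0 → p3
read 'R': p3 → p2
read 'R': p2 → p3
read 'L': p3 → p1
read 'L': p1 → p0
read 'R': p0 → p3
read 'R': p3 → p2
read 'R': p2 → p3
read 'R': p3 → p2
read 'L': p2 → p0
read 'R': p0 → p3
read 'L': p3 → p1
read 'R': p1 → p0
read 'R': p0 → p3
End state p3 is not accepting.

No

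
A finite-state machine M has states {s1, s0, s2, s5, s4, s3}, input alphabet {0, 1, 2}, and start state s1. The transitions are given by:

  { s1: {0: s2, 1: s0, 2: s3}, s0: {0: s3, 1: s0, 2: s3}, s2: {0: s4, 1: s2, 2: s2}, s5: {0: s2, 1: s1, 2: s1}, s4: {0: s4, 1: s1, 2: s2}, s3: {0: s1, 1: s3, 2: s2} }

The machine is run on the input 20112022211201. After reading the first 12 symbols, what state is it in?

s2

start at s1
read '2': s1 → s3
read '0': s3 → s1
read '1': s1 → s0
read '1': s0 → s0
read '2': s0 → s3
read '0': s3 → s1
read '2': s1 → s3
read '2': s3 → s2
read '2': s2 → s2
read '1': s2 → s2
read '1': s2 → s2
read '2': s2 → s2
After 12 symbols: s2.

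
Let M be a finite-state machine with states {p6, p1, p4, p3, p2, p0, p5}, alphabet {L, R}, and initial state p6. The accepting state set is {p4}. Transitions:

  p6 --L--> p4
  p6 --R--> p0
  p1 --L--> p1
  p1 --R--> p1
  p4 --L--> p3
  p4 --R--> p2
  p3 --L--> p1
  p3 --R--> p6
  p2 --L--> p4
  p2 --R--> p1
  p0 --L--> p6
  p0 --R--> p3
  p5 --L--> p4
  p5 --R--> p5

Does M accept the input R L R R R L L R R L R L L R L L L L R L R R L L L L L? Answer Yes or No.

No

Trace: p6 -R-> p0 -L-> p6 -R-> p0 -R-> p3 -R-> p6 -L-> p4 -L-> p3 -R-> p6 -R-> p0 -L-> p6 -R-> p0 -L-> p6 -L-> p4 -R-> p2 -L-> p4 -L-> p3 -L-> p1 -L-> p1 -R-> p1 -L-> p1 -R-> p1 -R-> p1 -L-> p1 -L-> p1 -L-> p1 -L-> p1 -L-> p1
End state p1 is not accepting.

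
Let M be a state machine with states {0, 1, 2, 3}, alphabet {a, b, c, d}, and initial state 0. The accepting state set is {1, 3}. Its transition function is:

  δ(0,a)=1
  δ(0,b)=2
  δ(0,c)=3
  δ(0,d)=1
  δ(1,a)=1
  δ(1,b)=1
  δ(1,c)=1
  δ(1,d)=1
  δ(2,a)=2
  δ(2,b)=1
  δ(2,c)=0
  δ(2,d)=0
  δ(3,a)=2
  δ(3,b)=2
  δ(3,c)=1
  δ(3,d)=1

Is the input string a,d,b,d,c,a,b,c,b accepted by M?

Yes

0 → 1 → 1 → 1 → 1 → 1 → 1 → 1 → 1 → 1
End state 1 is accepting.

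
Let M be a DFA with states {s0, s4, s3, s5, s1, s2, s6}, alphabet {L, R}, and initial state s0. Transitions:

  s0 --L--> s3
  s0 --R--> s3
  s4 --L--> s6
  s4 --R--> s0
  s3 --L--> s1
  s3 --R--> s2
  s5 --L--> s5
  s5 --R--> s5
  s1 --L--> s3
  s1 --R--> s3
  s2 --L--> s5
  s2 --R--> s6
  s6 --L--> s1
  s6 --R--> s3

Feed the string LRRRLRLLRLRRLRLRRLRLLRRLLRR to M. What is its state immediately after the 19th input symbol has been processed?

s5

Trace: s0 -L-> s3 -R-> s2 -R-> s6 -R-> s3 -L-> s1 -R-> s3 -L-> s1 -L-> s3 -R-> s2 -L-> s5 -R-> s5 -R-> s5 -L-> s5 -R-> s5 -L-> s5 -R-> s5 -R-> s5 -L-> s5 -R-> s5
After 19 symbols: s5.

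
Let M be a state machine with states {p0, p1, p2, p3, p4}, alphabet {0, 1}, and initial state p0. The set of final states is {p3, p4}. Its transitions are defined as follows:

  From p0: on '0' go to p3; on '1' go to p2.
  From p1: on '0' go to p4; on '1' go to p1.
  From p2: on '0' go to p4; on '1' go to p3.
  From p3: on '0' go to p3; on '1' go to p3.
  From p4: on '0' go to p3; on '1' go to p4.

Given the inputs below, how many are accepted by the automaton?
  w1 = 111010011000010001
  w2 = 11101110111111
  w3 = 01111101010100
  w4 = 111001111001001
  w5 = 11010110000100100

5

w1:
  start at p0
  read '1': p0 → p2
  read '1': p2 → p3
  read '1': p3 → p3
  read '0': p3 → p3
  read '1': p3 → p3
  read '0': p3 → p3
  read '0': p3 → p3
  read '1': p3 → p3
  read '1': p3 → p3
  read '0': p3 → p3
  read '0': p3 → p3
  read '0': p3 → p3
  read '0': p3 → p3
  read '1': p3 → p3
  read '0': p3 → p3
  read '0': p3 → p3
  read '0': p3 → p3
  read '1': p3 → p3
  end p3, accepted
w2:
  start at p0
  read '1': p0 → p2
  read '1': p2 → p3
  read '1': p3 → p3
  read '0': p3 → p3
  read '1': p3 → p3
  read '1': p3 → p3
  read '1': p3 → p3
  read '0': p3 → p3
  read '1': p3 → p3
  read '1': p3 → p3
  read '1': p3 → p3
  read '1': p3 → p3
  read '1': p3 → p3
  read '1': p3 → p3
  end p3, accepted
w3:
  start at p0
  read '0': p0 → p3
  read '1': p3 → p3
  read '1': p3 → p3
  read '1': p3 → p3
  read '1': p3 → p3
  read '1': p3 → p3
  read '0': p3 → p3
  read '1': p3 → p3
  read '0': p3 → p3
  read '1': p3 → p3
  read '0': p3 → p3
  read '1': p3 → p3
  read '0': p3 → p3
  read '0': p3 → p3
  end p3, accepted
w4:
  start at p0
  read '1': p0 → p2
  read '1': p2 → p3
  read '1': p3 → p3
  read '0': p3 → p3
  read '0': p3 → p3
  read '1': p3 → p3
  read '1': p3 → p3
  read '1': p3 → p3
  read '1': p3 → p3
  read '0': p3 → p3
  read '0': p3 → p3
  read '1': p3 → p3
  read '0': p3 → p3
  read '0': p3 → p3
  read '1': p3 → p3
  end p3, accepted
w5:
  start at p0
  read '1': p0 → p2
  read '1': p2 → p3
  read '0': p3 → p3
  read '1': p3 → p3
  read '0': p3 → p3
  read '1': p3 → p3
  read '1': p3 → p3
  read '0': p3 → p3
  read '0': p3 → p3
  read '0': p3 → p3
  read '0': p3 → p3
  read '1': p3 → p3
  read '0': p3 → p3
  read '0': p3 → p3
  read '1': p3 → p3
  read '0': p3 → p3
  read '0': p3 → p3
  end p3, accepted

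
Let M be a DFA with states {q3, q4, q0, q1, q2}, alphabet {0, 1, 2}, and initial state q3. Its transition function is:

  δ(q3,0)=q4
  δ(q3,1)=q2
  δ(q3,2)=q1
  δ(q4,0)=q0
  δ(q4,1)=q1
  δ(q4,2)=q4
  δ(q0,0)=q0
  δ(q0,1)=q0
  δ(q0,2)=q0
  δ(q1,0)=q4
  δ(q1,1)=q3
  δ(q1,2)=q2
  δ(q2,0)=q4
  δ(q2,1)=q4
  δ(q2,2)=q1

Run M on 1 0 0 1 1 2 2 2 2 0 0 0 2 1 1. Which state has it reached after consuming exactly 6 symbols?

q0

Trace: q3 -1-> q2 -0-> q4 -0-> q0 -1-> q0 -1-> q0 -2-> q0
After 6 symbols: q0.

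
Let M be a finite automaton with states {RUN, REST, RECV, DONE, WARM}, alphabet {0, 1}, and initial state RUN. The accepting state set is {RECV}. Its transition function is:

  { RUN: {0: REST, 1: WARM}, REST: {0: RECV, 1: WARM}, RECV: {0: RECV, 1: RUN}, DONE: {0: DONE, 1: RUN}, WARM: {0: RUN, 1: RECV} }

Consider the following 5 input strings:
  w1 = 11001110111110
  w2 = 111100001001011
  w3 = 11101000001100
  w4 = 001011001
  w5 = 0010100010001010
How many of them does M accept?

w1: Trace: RUN -1-> WARM -1-> RECV -0-> RECV -0-> RECV -1-> RUN -1-> WARM -1-> RECV -0-> RECV -1-> RUN -1-> WARM -1-> RECV -1-> RUN -1-> WARM -0-> RUN  → end RUN, rejected
w2: Trace: RUN -1-> WARM -1-> RECV -1-> RUN -1-> WARM -0-> RUN -0-> REST -0-> RECV -0-> RECV -1-> RUN -0-> REST -0-> RECV -1-> RUN -0-> REST -1-> WARM -1-> RECV  → end RECV, accepted
w3: Trace: RUN -1-> WARM -1-> RECV -1-> RUN -0-> REST -1-> WARM -0-> RUN -0-> REST -0-> RECV -0-> RECV -0-> RECV -1-> RUN -1-> WARM -0-> RUN -0-> REST  → end REST, rejected
w4: Trace: RUN -0-> REST -0-> RECV -1-> RUN -0-> REST -1-> WARM -1-> RECV -0-> RECV -0-> RECV -1-> RUN  → end RUN, rejected
w5: Trace: RUN -0-> REST -0-> RECV -1-> RUN -0-> REST -1-> WARM -0-> RUN -0-> REST -0-> RECV -1-> RUN -0-> REST -0-> RECV -0-> RECV -1-> RUN -0-> REST -1-> WARM -0-> RUN  → end RUN, rejected

1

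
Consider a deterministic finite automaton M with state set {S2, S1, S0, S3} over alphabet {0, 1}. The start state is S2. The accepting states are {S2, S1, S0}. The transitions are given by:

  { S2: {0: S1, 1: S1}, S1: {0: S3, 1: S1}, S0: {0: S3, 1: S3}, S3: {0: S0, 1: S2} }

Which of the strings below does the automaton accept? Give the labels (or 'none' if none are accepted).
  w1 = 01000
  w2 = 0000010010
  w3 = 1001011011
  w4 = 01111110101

w2, w3, w4

w1: Trace: S2 -0-> S1 -1-> S1 -0-> S3 -0-> S0 -0-> S3  → end S3, rejected
w2: Trace: S2 -0-> S1 -0-> S3 -0-> S0 -0-> S3 -0-> S0 -1-> S3 -0-> S0 -0-> S3 -1-> S2 -0-> S1  → end S1, accepted
w3: Trace: S2 -1-> S1 -0-> S3 -0-> S0 -1-> S3 -0-> S0 -1-> S3 -1-> S2 -0-> S1 -1-> S1 -1-> S1  → end S1, accepted
w4: Trace: S2 -0-> S1 -1-> S1 -1-> S1 -1-> S1 -1-> S1 -1-> S1 -1-> S1 -0-> S3 -1-> S2 -0-> S1 -1-> S1  → end S1, accepted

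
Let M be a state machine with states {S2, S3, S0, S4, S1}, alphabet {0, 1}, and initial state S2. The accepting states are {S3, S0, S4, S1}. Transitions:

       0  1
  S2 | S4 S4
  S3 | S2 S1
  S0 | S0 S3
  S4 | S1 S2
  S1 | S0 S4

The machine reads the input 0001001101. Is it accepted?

S2 → S4 → S1 → S0 → S3 → S2 → S4 → S2 → S4 → S1 → S4
End state S4 is accepting.

Yes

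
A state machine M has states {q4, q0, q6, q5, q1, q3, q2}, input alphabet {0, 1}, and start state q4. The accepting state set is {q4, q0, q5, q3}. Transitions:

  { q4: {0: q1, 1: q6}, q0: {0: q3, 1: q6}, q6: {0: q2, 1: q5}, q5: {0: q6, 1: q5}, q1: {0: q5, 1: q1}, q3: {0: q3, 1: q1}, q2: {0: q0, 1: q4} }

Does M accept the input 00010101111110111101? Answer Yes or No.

Yes

q4 → q1 → q5 → q6 → q5 → q6 → q5 → q6 → q5 → q5 → q5 → q5 → q5 → q5 → q6 → q5 → q5 → q5 → q5 → q6 → q5
End state q5 is accepting.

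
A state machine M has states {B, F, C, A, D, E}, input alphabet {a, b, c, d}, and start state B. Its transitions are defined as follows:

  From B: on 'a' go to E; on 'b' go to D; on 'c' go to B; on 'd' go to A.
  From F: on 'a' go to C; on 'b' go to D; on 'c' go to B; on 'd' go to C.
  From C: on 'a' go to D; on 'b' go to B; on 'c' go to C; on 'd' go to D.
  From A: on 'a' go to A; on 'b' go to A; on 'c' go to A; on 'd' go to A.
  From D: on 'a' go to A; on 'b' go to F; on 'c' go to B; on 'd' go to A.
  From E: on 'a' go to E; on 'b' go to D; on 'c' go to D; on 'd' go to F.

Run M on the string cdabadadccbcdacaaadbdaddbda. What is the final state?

A

B → B → A → A → A → A → A → A → A → A → A → A → A → A → A → A → A → A → A → A → A → A → A → A → A → A → A → A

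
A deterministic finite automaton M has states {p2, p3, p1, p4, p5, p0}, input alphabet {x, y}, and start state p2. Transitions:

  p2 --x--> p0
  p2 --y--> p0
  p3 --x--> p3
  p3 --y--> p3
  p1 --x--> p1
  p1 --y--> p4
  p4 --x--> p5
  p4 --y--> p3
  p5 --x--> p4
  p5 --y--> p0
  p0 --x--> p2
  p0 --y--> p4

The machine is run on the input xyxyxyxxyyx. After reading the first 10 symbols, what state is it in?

Trace: p2 -x-> p0 -y-> p4 -x-> p5 -y-> p0 -x-> p2 -y-> p0 -x-> p2 -x-> p0 -y-> p4 -y-> p3
After 10 symbols: p3.

p3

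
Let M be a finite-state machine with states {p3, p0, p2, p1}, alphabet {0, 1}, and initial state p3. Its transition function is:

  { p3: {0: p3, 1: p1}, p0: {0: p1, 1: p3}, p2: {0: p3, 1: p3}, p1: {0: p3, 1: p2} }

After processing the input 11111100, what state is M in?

p3

start at p3
read '1': p3 → p1
read '1': p1 → p2
read '1': p2 → p3
read '1': p3 → p1
read '1': p1 → p2
read '1': p2 → p3
read '0': p3 → p3
read '0': p3 → p3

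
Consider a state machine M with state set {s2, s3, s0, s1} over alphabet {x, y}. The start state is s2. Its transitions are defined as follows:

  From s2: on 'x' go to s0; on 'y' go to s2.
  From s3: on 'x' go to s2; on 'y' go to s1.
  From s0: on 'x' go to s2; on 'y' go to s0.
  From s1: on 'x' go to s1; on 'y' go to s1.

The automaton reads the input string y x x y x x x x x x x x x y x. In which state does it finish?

Trace: s2 -y-> s2 -x-> s0 -x-> s2 -y-> s2 -x-> s0 -x-> s2 -x-> s0 -x-> s2 -x-> s0 -x-> s2 -x-> s0 -x-> s2 -x-> s0 -y-> s0 -x-> s2

s2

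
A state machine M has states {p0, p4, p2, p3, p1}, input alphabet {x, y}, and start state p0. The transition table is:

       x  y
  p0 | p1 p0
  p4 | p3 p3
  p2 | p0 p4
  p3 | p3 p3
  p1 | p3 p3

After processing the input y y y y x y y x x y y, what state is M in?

p3

start at p0
read 'y': p0 → p0
read 'y': p0 → p0
read 'y': p0 → p0
read 'y': p0 → p0
read 'x': p0 → p1
read 'y': p1 → p3
read 'y': p3 → p3
read 'x': p3 → p3
read 'x': p3 → p3
read 'y': p3 → p3
read 'y': p3 → p3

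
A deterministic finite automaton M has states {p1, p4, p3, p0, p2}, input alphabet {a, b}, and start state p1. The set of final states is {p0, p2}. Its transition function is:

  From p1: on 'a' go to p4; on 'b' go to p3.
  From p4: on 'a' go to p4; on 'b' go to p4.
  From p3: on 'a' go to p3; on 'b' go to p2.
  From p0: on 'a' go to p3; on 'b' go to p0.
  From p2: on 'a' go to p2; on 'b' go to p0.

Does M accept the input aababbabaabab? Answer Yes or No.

p1 → p4 → p4 → p4 → p4 → p4 → p4 → p4 → p4 → p4 → p4 → p4 → p4 → p4
End state p4 is not accepting.

No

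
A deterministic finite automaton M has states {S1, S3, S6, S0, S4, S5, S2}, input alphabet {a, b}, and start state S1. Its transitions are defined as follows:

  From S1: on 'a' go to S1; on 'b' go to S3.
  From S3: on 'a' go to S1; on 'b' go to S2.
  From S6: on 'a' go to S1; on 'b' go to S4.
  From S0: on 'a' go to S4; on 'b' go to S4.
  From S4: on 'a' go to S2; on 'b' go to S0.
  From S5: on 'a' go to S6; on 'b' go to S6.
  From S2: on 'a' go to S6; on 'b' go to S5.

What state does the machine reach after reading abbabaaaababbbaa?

S1

S1 → S1 → S3 → S2 → S6 → S4 → S2 → S6 → S1 → S1 → S3 → S1 → S3 → S2 → S5 → S6 → S1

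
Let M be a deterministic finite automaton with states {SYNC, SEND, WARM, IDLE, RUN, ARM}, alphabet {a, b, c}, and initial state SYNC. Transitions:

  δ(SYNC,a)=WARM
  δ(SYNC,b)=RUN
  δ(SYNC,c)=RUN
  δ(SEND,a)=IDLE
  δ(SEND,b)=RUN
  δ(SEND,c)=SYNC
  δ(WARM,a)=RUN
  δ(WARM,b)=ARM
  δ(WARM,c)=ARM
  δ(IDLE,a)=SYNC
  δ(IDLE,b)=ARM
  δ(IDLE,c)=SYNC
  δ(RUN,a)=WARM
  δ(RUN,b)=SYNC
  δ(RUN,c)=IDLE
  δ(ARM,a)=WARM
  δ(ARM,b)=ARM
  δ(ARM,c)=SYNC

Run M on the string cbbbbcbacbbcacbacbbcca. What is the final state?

start at SYNC
read 'c': SYNC → RUN
read 'b': RUN → SYNC
read 'b': SYNC → RUN
read 'b': RUN → SYNC
read 'b': SYNC → RUN
read 'c': RUN → IDLE
read 'b': IDLE → ARM
read 'a': ARM → WARM
read 'c': WARM → ARM
read 'b': ARM → ARM
read 'b': ARM → ARM
read 'c': ARM → SYNC
read 'a': SYNC → WARM
read 'c': WARM → ARM
read 'b': ARM → ARM
read 'a': ARM → WARM
read 'c': WARM → ARM
read 'b': ARM → ARM
read 'b': ARM → ARM
read 'c': ARM → SYNC
read 'c': SYNC → RUN
read 'a': RUN → WARM

WARM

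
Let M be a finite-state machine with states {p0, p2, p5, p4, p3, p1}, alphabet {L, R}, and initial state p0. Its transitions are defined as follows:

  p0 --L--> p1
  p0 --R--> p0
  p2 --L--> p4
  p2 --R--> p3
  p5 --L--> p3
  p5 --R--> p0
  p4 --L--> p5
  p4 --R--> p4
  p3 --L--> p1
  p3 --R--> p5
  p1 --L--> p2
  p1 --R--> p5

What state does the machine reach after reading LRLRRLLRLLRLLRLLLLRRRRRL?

p1

p0 → p1 → p5 → p3 → p5 → p0 → p1 → p2 → p3 → p1 → p2 → p3 → p1 → p2 → p3 → p1 → p2 → p4 → p5 → p0 → p0 → p0 → p0 → p0 → p1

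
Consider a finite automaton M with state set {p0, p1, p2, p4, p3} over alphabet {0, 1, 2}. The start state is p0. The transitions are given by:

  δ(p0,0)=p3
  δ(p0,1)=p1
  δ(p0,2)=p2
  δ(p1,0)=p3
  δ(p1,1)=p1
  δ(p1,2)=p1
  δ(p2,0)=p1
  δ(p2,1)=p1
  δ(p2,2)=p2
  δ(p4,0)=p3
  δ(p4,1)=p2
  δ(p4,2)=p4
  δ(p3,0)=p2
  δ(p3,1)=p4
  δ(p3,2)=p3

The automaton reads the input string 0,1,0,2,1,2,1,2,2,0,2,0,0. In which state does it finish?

p0 → p3 → p4 → p3 → p3 → p4 → p4 → p2 → p2 → p2 → p1 → p1 → p3 → p2

p2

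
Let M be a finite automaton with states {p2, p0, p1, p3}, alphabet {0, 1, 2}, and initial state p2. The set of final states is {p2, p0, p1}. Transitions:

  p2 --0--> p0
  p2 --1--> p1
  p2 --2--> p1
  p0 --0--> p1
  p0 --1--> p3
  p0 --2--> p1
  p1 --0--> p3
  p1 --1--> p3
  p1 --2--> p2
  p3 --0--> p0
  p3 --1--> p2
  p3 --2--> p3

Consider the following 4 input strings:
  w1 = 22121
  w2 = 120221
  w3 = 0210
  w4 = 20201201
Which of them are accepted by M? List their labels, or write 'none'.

w1:
  start at p2
  read '2': p2 → p1
  read '2': p1 → p2
  read '1': p2 → p1
  read '2': p1 → p2
  read '1': p2 → p1
  end p1, accepted
w2:
  start at p2
  read '1': p2 → p1
  read '2': p1 → p2
  read '0': p2 → p0
  read '2': p0 → p1
  read '2': p1 → p2
  read '1': p2 → p1
  end p1, accepted
w3:
  start at p2
  read '0': p2 → p0
  read '2': p0 → p1
  read '1': p1 → p3
  read '0': p3 → p0
  end p0, accepted
w4:
  start at p2
  read '2': p2 → p1
  read '0': p1 → p3
  read '2': p3 → p3
  read '0': p3 → p0
  read '1': p0 → p3
  read '2': p3 → p3
  read '0': p3 → p0
  read '1': p0 → p3
  end p3, rejected

w1, w2, w3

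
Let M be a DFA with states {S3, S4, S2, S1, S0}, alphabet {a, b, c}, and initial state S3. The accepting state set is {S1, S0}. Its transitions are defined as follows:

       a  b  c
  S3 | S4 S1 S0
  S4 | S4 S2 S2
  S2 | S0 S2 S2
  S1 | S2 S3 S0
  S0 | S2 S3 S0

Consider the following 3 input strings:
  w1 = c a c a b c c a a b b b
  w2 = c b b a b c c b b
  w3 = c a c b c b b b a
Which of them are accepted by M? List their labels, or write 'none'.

w3

w1: Trace: S3 -c-> S0 -a-> S2 -c-> S2 -a-> S0 -b-> S3 -c-> S0 -c-> S0 -a-> S2 -a-> S0 -b-> S3 -b-> S1 -b-> S3  → end S3, rejected
w2: Trace: S3 -c-> S0 -b-> S3 -b-> S1 -a-> S2 -b-> S2 -c-> S2 -c-> S2 -b-> S2 -b-> S2  → end S2, rejected
w3: Trace: S3 -c-> S0 -a-> S2 -c-> S2 -b-> S2 -c-> S2 -b-> S2 -b-> S2 -b-> S2 -a-> S0  → end S0, accepted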